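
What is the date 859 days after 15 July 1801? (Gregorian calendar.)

+365 (one year) → Jul 15, 1802 (494 left).
+365 (one year) → Jul 15, 1803 (129 left).
Jul has 31 days: +17 → Aug 1, 1803 (112 left).
Aug has 31 days: +31 → Sep 1, 1803 (81 left).
Sep has 30 days: +30 → Oct 1, 1803 (51 left).
Oct has 31 days: +31 → Nov 1, 1803 (20 left).
+20 → Nov 21, 1803.

November 21, 1803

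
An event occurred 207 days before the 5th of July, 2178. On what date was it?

−5 → Jun 30, 2178 (end of Jun, 30 days; 202 left).
−30 → May 31, 2178 (end of May, 31 days; 172 left).
−31 → Apr 30, 2178 (end of Apr, 30 days; 141 left).
−30 → Mar 31, 2178 (end of Mar, 31 days; 111 left).
−31 → Feb 28, 2178 (end of Feb, 28 days; 80 left).
−28 → Jan 31, 2178 (end of Jan, 31 days; 52 left).
−31 → Dec 31, 2177 (end of Dec, 31 days; 21 left).
−21 → Dec 10, 2177.

December 10, 2177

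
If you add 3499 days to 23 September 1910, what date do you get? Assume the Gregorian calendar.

April 22, 1920

+365 (one year) → Sep 23, 1911 (3134 left).
+366 (one year; includes Feb 29, 1912) → Sep 23, 1912 (2768 left).
+365 (one year) → Sep 23, 1913 (2403 left).
+365 (one year) → Sep 23, 1914 (2038 left).
+365 (one year) → Sep 23, 1915 (1673 left).
+366 (one year; includes Feb 29, 1916) → Sep 23, 1916 (1307 left).
+365 (one year) → Sep 23, 1917 (942 left).
+365 (one year) → Sep 23, 1918 (577 left).
+365 (one year) → Sep 23, 1919 (212 left).
Sep has 30 days: +8 → Oct 1, 1919 (204 left).
Oct has 31 days: +31 → Nov 1, 1919 (173 left).
Nov has 30 days: +30 → Dec 1, 1919 (143 left).
Dec has 31 days: +31 → Jan 1, 1920 (112 left).
Jan has 31 days: +31 → Feb 1, 1920 (81 left).
Feb has 29 days: +29 → Mar 1, 1920 (52 left).
Mar has 31 days: +31 → Apr 1, 1920 (21 left).
+21 → Apr 22, 1920.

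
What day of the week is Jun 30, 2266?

Doomsday rule: the anchor day for the 2200s is Friday. For year 66: 66÷12 = 5 r 6, and 6÷4 = 1, so 5+6+1 = 12.
Friday + 12 ≡ Wednesday — that's 2266's doomsday.
In June the doomsday date is Jun 6.
Jun 30 is 24 days after Jun 6; 24 mod 7 = 3, so Wednesday + 3 = Saturday.

Saturday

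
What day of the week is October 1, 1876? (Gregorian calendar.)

Sunday

Doomsday rule: the anchor day for the 1800s is Friday. For year 76: 76÷12 = 6 r 4, and 4÷4 = 1, so 6+4+1 = 11.
Friday + 11 ≡ Tuesday — that's 1876's doomsday.
In October the doomsday date is Oct 10.
Oct 1 is 9 days before Oct 10; 9 mod 7 = 2, so Tuesday − 2 = Sunday.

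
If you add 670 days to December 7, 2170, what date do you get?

October 7, 2172

+365 (one year) → Dec 7, 2171 (305 left).
Dec has 31 days: +25 → Jan 1, 2172 (280 left).
Jan has 31 days: +31 → Feb 1, 2172 (249 left).
Feb has 29 days: +29 → Mar 1, 2172 (220 left).
Mar has 31 days: +31 → Apr 1, 2172 (189 left).
Apr has 30 days: +30 → May 1, 2172 (159 left).
May has 31 days: +31 → Jun 1, 2172 (128 left).
Jun has 30 days: +30 → Jul 1, 2172 (98 left).
Jul has 31 days: +31 → Aug 1, 2172 (67 left).
Aug has 31 days: +31 → Sep 1, 2172 (36 left).
Sep has 30 days: +30 → Oct 1, 2172 (6 left).
+6 → Oct 7, 2172.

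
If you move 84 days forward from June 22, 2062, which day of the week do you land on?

Thursday

Jun 22, 2062 is a Thursday.
84 mod 7 = 0, so 84 days after a Thursday is Thursday + 0 = Thursday.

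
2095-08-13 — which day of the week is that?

Saturday

Doomsday rule: the anchor day for the 2000s is Tuesday. For year 95: 95÷12 = 7 r 11, and 11÷4 = 2, so 7+11+2 = 20.
Tuesday + 20 ≡ Monday — that's 2095's doomsday.
In August the doomsday date is Aug 8.
Aug 13 is 5 days after Aug 8; 5 mod 7 = 5, so Monday + 5 = Saturday.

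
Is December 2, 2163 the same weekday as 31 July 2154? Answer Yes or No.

No

From Jul 31, 2154 to Dec 2, 2163 is 3411 days.
3411 mod 7 = 2, so they are different weekdays.
(Jul 31, 2154 is a Wednesday; Dec 2, 2163 is a Friday.)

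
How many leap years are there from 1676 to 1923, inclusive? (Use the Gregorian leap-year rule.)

59

Multiples of 4 in [1676,1923]: 62.
Of those, multiples of 100: 3 (not leap unless ÷400).
Multiples of 400: 0.
Leap years = 62 − 3 + 0 = 59.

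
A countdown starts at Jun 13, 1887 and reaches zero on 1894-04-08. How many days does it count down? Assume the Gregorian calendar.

Jun 13, 1887 → Jun 13, 1888: 366 days (Feb 29, 1888 is in that span).
Jun 13, 1888 → Jun 13, 1889: 365 days.
Jun 13, 1889 → Jun 13, 1890: 365 days.
Jun 13, 1890 → Jun 13, 1891: 365 days.
Jun 13, 1891 → Jun 13, 1892: 366 days (Feb 29, 1892 is in that span).
Jun 13, 1892 → Jun 13, 1893: 365 days.
Jun 13, 1893 → Jul 13, 1893: 30 days (June has 30).
Jul 13, 1893 → Aug 13, 1893: 31 days (July has 31).
Aug 13, 1893 → Sep 13, 1893: 31 days (August has 31).
Sep 13, 1893 → Oct 13, 1893: 30 days (September has 30).
Oct 13, 1893 → Nov 13, 1893: 31 days (October has 31).
Nov 13, 1893 → Dec 13, 1893: 30 days (November has 30).
Dec 13, 1893 → Jan 13, 1894: 31 days (December has 31).
Jan 13, 1894 → Feb 13, 1894: 31 days (January has 31).
Feb 13, 1894 → Mar 13, 1894: 28 days (February has 28).
Mar 13, 1894 → Apr 8, 1894: 26 days.
Total: 2491 days.

2491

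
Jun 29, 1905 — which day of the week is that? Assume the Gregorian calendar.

January 1, 1905 is a Sunday.
Jan 1, 1905 → Feb 1, 1905: 31 days (January has 31).
Feb 1, 1905 → Mar 1, 1905: 28 days (February has 28).
Mar 1, 1905 → Apr 1, 1905: 31 days (March has 31).
Apr 1, 1905 → May 1, 1905: 30 days (April has 30).
May 1, 1905 → Jun 1, 1905: 31 days (May has 31).
Jun 1, 1905 → Jun 29, 1905: 28 days.
Total: 179 days.
179 mod 7 = 4, so Sunday + 4 = Thursday.

Thursday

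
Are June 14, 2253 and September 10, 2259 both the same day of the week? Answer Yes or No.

No

From Jun 14, 2253 to Sep 10, 2259 is 2279 days.
2279 mod 7 = 4, so they are different weekdays.
(Jun 14, 2253 is a Tuesday; Sep 10, 2259 is a Saturday.)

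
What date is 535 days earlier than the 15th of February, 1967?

−365 (one year) → Feb 15, 1966 (170 left).
−15 → Jan 31, 1966 (end of Jan, 31 days; 155 left).
−31 → Dec 31, 1965 (end of Dec, 31 days; 124 left).
−31 → Nov 30, 1965 (end of Nov, 30 days; 93 left).
−30 → Oct 31, 1965 (end of Oct, 31 days; 63 left).
−31 → Sep 30, 1965 (end of Sep, 30 days; 32 left).
−30 → Aug 31, 1965 (end of Aug, 31 days; 2 left).
−2 → Aug 29, 1965.

August 29, 1965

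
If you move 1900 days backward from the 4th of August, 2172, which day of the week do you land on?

First find the weekday of Aug 4, 2172. Doomsday rule: the anchor day for the 2100s is Sunday. For year 72: 72÷12 = 6 r 0, and 0÷4 = 0, so 6+0+0 = 6.
Sunday + 6 ≡ Saturday — that's 2172's doomsday.
In August the doomsday date is Aug 8.
Aug 4 is 4 days before Aug 8; 4 mod 7 = 4, so Saturday − 4 = Tuesday.
1900 mod 7 = 3, so 1900 days before a Tuesday is Tuesday − 3 = Saturday.

Saturday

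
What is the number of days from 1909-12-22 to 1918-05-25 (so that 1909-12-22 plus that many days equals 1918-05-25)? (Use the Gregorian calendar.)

Dec 22, 1909 → Dec 22, 1910: 365 days.
Dec 22, 1910 → Dec 22, 1911: 365 days.
Dec 22, 1911 → Dec 22, 1912: 366 days (Feb 29, 1912 is in that span).
Dec 22, 1912 → Dec 22, 1913: 365 days.
Dec 22, 1913 → Dec 22, 1914: 365 days.
Dec 22, 1914 → Dec 22, 1915: 365 days.
Dec 22, 1915 → Dec 22, 1916: 366 days (Feb 29, 1916 is in that span).
Dec 22, 1916 → Dec 22, 1917: 365 days.
Dec 22, 1917 → Jan 22, 1918: 31 days (December has 31).
Jan 22, 1918 → Feb 22, 1918: 31 days (January has 31).
Feb 22, 1918 → Mar 22, 1918: 28 days (February has 28).
Mar 22, 1918 → Apr 22, 1918: 31 days (March has 31).
Apr 22, 1918 → May 22, 1918: 30 days (April has 30).
May 22, 1918 → May 25, 1918: 3 days.
Total: 3076 days.

3076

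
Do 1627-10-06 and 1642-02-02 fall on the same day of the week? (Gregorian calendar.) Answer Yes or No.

No

From Oct 6, 1627 to Feb 2, 1642 is 5233 days.
5233 mod 7 = 4, so they are different weekdays.
(Oct 6, 1627 is a Wednesday; Feb 2, 1642 is a Sunday.)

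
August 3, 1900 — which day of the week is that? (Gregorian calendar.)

Friday

Doomsday rule: the anchor day for the 1900s is Wednesday. For year 00: 0÷12 = 0 r 0, and 0÷4 = 0, so 0+0+0 = 0.
Wednesday + 0 ≡ Wednesday — that's 1900's doomsday.
In August the doomsday date is Aug 8.
Aug 3 is 5 days before Aug 8; 5 mod 7 = 5, so Wednesday − 5 = Friday.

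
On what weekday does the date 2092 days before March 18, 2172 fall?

Mar 18, 2172 is a Wednesday.
2092 mod 7 = 6, so 2092 days before a Wednesday is Wednesday − 6 = Thursday.

Thursday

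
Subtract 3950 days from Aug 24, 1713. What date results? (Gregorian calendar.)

October 31, 1702

−365 (one year) → Aug 24, 1712 (3585 left).
−366 (one year; includes Feb 29, 1712) → Aug 24, 1711 (3219 left).
−365 (one year) → Aug 24, 1710 (2854 left).
−365 (one year) → Aug 24, 1709 (2489 left).
−365 (one year) → Aug 24, 1708 (2124 left).
−366 (one year; includes Feb 29, 1708) → Aug 24, 1707 (1758 left).
−365 (one year) → Aug 24, 1706 (1393 left).
−365 (one year) → Aug 24, 1705 (1028 left).
−365 (one year) → Aug 24, 1704 (663 left).
−366 (one year; includes Feb 29, 1704) → Aug 24, 1703 (297 left).
−24 → Jul 31, 1703 (end of Jul, 31 days; 273 left).
−31 → Jun 30, 1703 (end of Jun, 30 days; 242 left).
−30 → May 31, 1703 (end of May, 31 days; 212 left).
−31 → Apr 30, 1703 (end of Apr, 30 days; 181 left).
−30 → Mar 31, 1703 (end of Mar, 31 days; 151 left).
−31 → Feb 28, 1703 (end of Feb, 28 days; 120 left).
−28 → Jan 31, 1703 (end of Jan, 31 days; 92 left).
−31 → Dec 31, 1702 (end of Dec, 31 days; 61 left).
−31 → Nov 30, 1702 (end of Nov, 30 days; 30 left).
−30 → Oct 31, 1702 (end of Oct, 31 days; 0 left).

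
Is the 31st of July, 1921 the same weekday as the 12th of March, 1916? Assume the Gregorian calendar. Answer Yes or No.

Yes

From Mar 12, 1916 to Jul 31, 1921 is 1967 days.
1967 mod 7 = 0, so they are the same weekday.
(Mar 12, 1916 is a Sunday; Jul 31, 1921 is a Sunday.)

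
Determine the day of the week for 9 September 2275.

Thursday

Doomsday rule: the anchor day for the 2200s is Friday. For year 75: 75÷12 = 6 r 3, and 3÷4 = 0, so 6+3+0 = 9.
Friday + 9 ≡ Sunday — that's 2275's doomsday.
In September the doomsday date is Sep 5.
Sep 9 is 4 days after Sep 5; 4 mod 7 = 4, so Sunday + 4 = Thursday.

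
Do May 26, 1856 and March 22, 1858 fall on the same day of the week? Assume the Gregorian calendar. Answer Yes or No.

From May 26, 1856 to Mar 22, 1858 is 665 days.
665 mod 7 = 0, so they are the same weekday.
(May 26, 1856 is a Monday; Mar 22, 1858 is a Monday.)

Yes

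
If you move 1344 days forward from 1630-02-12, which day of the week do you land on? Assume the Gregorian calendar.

Feb 12, 1630 is a Tuesday.
1344 mod 7 = 0, so 1344 days after a Tuesday is Tuesday + 0 = Tuesday.

Tuesday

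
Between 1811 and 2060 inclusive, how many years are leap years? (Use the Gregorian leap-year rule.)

62

Multiples of 4 in [1811,2060]: 63.
Of those, multiples of 100: 2 (not leap unless ÷400).
Multiples of 400: 1.
Leap years = 63 − 2 + 1 = 62.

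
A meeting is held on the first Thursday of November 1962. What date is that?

November 1, 1962 is a Thursday.
The first Thursday is therefore November 1 (same day).

November 1, 1962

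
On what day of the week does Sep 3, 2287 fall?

Saturday

Doomsday rule: the anchor day for the 2200s is Friday. For year 87: 87÷12 = 7 r 3, and 3÷4 = 0, so 7+3+0 = 10.
Friday + 10 ≡ Monday — that's 2287's doomsday.
In September the doomsday date is Sep 5.
Sep 3 is 2 days before Sep 5; 2 mod 7 = 2, so Monday − 2 = Saturday.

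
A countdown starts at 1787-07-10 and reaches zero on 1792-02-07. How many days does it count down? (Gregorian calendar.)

1673

Jul 10, 1787 → Jul 10, 1788: 366 days (Feb 29, 1788 is in that span).
Jul 10, 1788 → Jul 10, 1789: 365 days.
Jul 10, 1789 → Jul 10, 1790: 365 days.
Jul 10, 1790 → Jul 10, 1791: 365 days.
Jul 10, 1791 → Aug 10, 1791: 31 days (July has 31).
Aug 10, 1791 → Sep 10, 1791: 31 days (August has 31).
Sep 10, 1791 → Oct 10, 1791: 30 days (September has 30).
Oct 10, 1791 → Nov 10, 1791: 31 days (October has 31).
Nov 10, 1791 → Dec 10, 1791: 30 days (November has 30).
Dec 10, 1791 → Jan 10, 1792: 31 days (December has 31).
Jan 10, 1792 → Feb 7, 1792: 28 days.
Total: 1673 days.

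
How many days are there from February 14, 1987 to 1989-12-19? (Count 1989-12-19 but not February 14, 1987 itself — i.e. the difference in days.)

Feb 14, 1987 → Feb 14, 1988: 365 days.
Feb 14, 1988 → Feb 14, 1989: 366 days (Feb 29, 1988 is in that span).
Feb 14, 1989 → Mar 14, 1989: 28 days (February has 28).
Mar 14, 1989 → Apr 14, 1989: 31 days (March has 31).
Apr 14, 1989 → May 14, 1989: 30 days (April has 30).
May 14, 1989 → Jun 14, 1989: 31 days (May has 31).
Jun 14, 1989 → Jul 14, 1989: 30 days (June has 30).
Jul 14, 1989 → Aug 14, 1989: 31 days (July has 31).
Aug 14, 1989 → Sep 14, 1989: 31 days (August has 31).
Sep 14, 1989 → Oct 14, 1989: 30 days (September has 30).
Oct 14, 1989 → Nov 14, 1989: 31 days (October has 31).
Nov 14, 1989 → Dec 14, 1989: 30 days (November has 30).
Dec 14, 1989 → Dec 19, 1989: 5 days.
Total: 1039 days.

1039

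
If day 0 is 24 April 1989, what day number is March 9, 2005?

5798

Apr 24, 1989 → Apr 24, 1990: 365 days.
Apr 24, 1990 → Apr 24, 1991: 365 days.
Apr 24, 1991 → Apr 24, 1992: 366 days (Feb 29, 1992 is in that span).
Apr 24, 1992 → Apr 24, 1993: 365 days.
Apr 24, 1993 → Apr 24, 1994: 365 days.
Apr 24, 1994 → Apr 24, 1995: 365 days.
Apr 24, 1995 → Apr 24, 1996: 366 days (Feb 29, 1996 is in that span).
Apr 24, 1996 → Apr 24, 1997: 365 days.
Apr 24, 1997 → Apr 24, 1998: 365 days.
Apr 24, 1998 → Apr 24, 1999: 365 days.
Apr 24, 1999 → Apr 24, 2000: 366 days (Feb 29, 2000 is in that span).
Apr 24, 2000 → Apr 24, 2001: 365 days.
Apr 24, 2001 → Apr 24, 2002: 365 days.
Apr 24, 2002 → Apr 24, 2003: 365 days.
Apr 24, 2003 → Apr 24, 2004: 366 days (Feb 29, 2004 is in that span).
Apr 24, 2004 → May 24, 2004: 30 days (April has 30).
May 24, 2004 → Jun 24, 2004: 31 days (May has 31).
Jun 24, 2004 → Jul 24, 2004: 30 days (June has 30).
Jul 24, 2004 → Aug 24, 2004: 31 days (July has 31).
Aug 24, 2004 → Sep 24, 2004: 31 days (August has 31).
Sep 24, 2004 → Oct 24, 2004: 30 days (September has 30).
Oct 24, 2004 → Nov 24, 2004: 31 days (October has 31).
Nov 24, 2004 → Dec 24, 2004: 30 days (November has 30).
Dec 24, 2004 → Jan 24, 2005: 31 days (December has 31).
Jan 24, 2005 → Feb 24, 2005: 31 days (January has 31).
Feb 24, 2005 → Mar 9, 2005: 13 days.
Total: 5798 days.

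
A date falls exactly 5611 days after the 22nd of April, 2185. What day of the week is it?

Tuesday

First find the weekday of Apr 22, 2185. Doomsday rule: the anchor day for the 2100s is Sunday. For year 85: 85÷12 = 7 r 1, and 1÷4 = 0, so 7+1+0 = 8.
Sunday + 8 ≡ Monday — that's 2185's doomsday.
In April the doomsday date is Apr 4.
Apr 22 is 18 days after Apr 4; 18 mod 7 = 4, so Monday + 4 = Friday.
5611 mod 7 = 4, so 5611 days after a Friday is Friday + 4 = Tuesday.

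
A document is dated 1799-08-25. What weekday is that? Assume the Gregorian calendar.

Doomsday rule: the anchor day for the 1700s is Sunday. For year 99: 99÷12 = 8 r 3, and 3÷4 = 0, so 8+3+0 = 11.
Sunday + 11 ≡ Thursday — that's 1799's doomsday.
In August the doomsday date is Aug 8.
Aug 25 is 17 days after Aug 8; 17 mod 7 = 3, so Thursday + 3 = Sunday.

Sunday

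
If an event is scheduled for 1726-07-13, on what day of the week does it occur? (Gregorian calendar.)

Doomsday rule: the anchor day for the 1700s is Sunday. For year 26: 26÷12 = 2 r 2, and 2÷4 = 0, so 2+2+0 = 4.
Sunday + 4 ≡ Thursday — that's 1726's doomsday.
In July the doomsday date is Jul 11.
Jul 13 is 2 days after Jul 11; 2 mod 7 = 2, so Thursday + 2 = Saturday.

Saturday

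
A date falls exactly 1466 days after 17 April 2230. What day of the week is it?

Tuesday

Apr 17, 2230 is a Saturday.
1466 mod 7 = 3, so 1466 days after a Saturday is Saturday + 3 = Tuesday.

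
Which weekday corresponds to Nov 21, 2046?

Doomsday rule: the anchor day for the 2000s is Tuesday. For year 46: 46÷12 = 3 r 10, and 10÷4 = 2, so 3+10+2 = 15.
Tuesday + 15 ≡ Wednesday — that's 2046's doomsday.
In November the doomsday date is Nov 7.
Nov 21 is 14 days after Nov 7; 14 mod 7 = 0, so Wednesday + 0 = Wednesday.

Wednesday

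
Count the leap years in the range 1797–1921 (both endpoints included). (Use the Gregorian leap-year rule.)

Multiples of 4 in [1797,1921]: 31.
Of those, multiples of 100: 2 (not leap unless ÷400).
Multiples of 400: 0.
Leap years = 31 − 2 + 0 = 29.

29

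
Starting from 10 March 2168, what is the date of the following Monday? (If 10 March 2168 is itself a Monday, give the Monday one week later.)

Mar 10, 2168 is a Thursday.
From Thursday to the next Monday is 4 days.
Mar 10, 2168 + 4 = Mar 14, 2168.

March 14, 2168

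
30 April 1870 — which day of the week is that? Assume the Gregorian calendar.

Doomsday rule: the anchor day for the 1800s is Friday. For year 70: 70÷12 = 5 r 10, and 10÷4 = 2, so 5+10+2 = 17.
Friday + 17 ≡ Monday — that's 1870's doomsday.
In April the doomsday date is Apr 4.
Apr 30 is 26 days after Apr 4; 26 mod 7 = 5, so Monday + 5 = Saturday.

Saturday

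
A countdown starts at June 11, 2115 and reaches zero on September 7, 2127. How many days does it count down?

Jun 11, 2115 → Jun 11, 2116: 366 days (Feb 29, 2116 is in that span).
Jun 11, 2116 → Jun 11, 2117: 365 days.
Jun 11, 2117 → Jun 11, 2118: 365 days.
Jun 11, 2118 → Jun 11, 2119: 365 days.
Jun 11, 2119 → Jun 11, 2120: 366 days (Feb 29, 2120 is in that span).
Jun 11, 2120 → Jun 11, 2121: 365 days.
Jun 11, 2121 → Jun 11, 2122: 365 days.
Jun 11, 2122 → Jun 11, 2123: 365 days.
Jun 11, 2123 → Jun 11, 2124: 366 days (Feb 29, 2124 is in that span).
Jun 11, 2124 → Jun 11, 2125: 365 days.
Jun 11, 2125 → Jun 11, 2126: 365 days.
Jun 11, 2126 → Jun 11, 2127: 365 days.
Jun 11, 2127 → Jul 11, 2127: 30 days (June has 30).
Jul 11, 2127 → Aug 11, 2127: 31 days (July has 31).
Aug 11, 2127 → Sep 7, 2127: 27 days.
Total: 4471 days.

4471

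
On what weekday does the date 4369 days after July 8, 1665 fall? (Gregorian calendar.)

Jul 8, 1665 is a Wednesday.
4369 mod 7 = 1, so 4369 days after a Wednesday is Wednesday + 1 = Thursday.

Thursday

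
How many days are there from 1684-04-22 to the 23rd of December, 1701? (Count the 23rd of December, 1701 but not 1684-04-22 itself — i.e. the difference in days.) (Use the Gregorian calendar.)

6453

Apr 22, 1684 → Apr 22, 1685: 365 days.
Apr 22, 1685 → Apr 22, 1686: 365 days.
Apr 22, 1686 → Apr 22, 1687: 365 days.
Apr 22, 1687 → Apr 22, 1688: 366 days (Feb 29, 1688 is in that span).
Apr 22, 1688 → Apr 22, 1689: 365 days.
Apr 22, 1689 → Apr 22, 1690: 365 days.
Apr 22, 1690 → Apr 22, 1691: 365 days.
Apr 22, 1691 → Apr 22, 1692: 366 days (Feb 29, 1692 is in that span).
Apr 22, 1692 → Apr 22, 1693: 365 days.
Apr 22, 1693 → Apr 22, 1694: 365 days.
Apr 22, 1694 → Apr 22, 1695: 365 days.
Apr 22, 1695 → Apr 22, 1696: 366 days (Feb 29, 1696 is in that span).
Apr 22, 1696 → Apr 22, 1697: 365 days.
Apr 22, 1697 → Apr 22, 1698: 365 days.
Apr 22, 1698 → Apr 22, 1699: 365 days.
Apr 22, 1699 → Apr 22, 1700: 365 days.
Apr 22, 1700 → Apr 22, 1701: 365 days.
Apr 22, 1701 → May 22, 1701: 30 days (April has 30).
May 22, 1701 → Jun 22, 1701: 31 days (May has 31).
Jun 22, 1701 → Jul 22, 1701: 30 days (June has 30).
Jul 22, 1701 → Aug 22, 1701: 31 days (July has 31).
Aug 22, 1701 → Sep 22, 1701: 31 days (August has 31).
Sep 22, 1701 → Oct 22, 1701: 30 days (September has 30).
Oct 22, 1701 → Nov 22, 1701: 31 days (October has 31).
Nov 22, 1701 → Dec 22, 1701: 30 days (November has 30).
Dec 22, 1701 → Dec 23, 1701: 1 days.
Total: 6453 days.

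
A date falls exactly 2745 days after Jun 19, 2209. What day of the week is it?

Tuesday

First find the weekday of Jun 19, 2209. Doomsday rule: the anchor day for the 2200s is Friday. For year 09: 9÷12 = 0 r 9, and 9÷4 = 2, so 0+9+2 = 11.
Friday + 11 ≡ Tuesday — that's 2209's doomsday.
In June the doomsday date is Jun 6.
Jun 19 is 13 days after Jun 6; 13 mod 7 = 6, so Tuesday + 6 = Monday.
2745 mod 7 = 1, so 2745 days after a Monday is Monday + 1 = Tuesday.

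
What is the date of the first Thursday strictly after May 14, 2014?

May 14, 2014 is a Wednesday.
From Wednesday to the next Thursday is 1 day.
May 14, 2014 + 1 = May 15, 2014.

May 15, 2014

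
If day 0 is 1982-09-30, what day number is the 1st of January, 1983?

93

Sep 30, 1982 → Oct 30, 1982: 30 days (September has 30).
Oct 30, 1982 → Nov 30, 1982: 31 days (October has 31).
Nov 30, 1982 → Dec 30, 1982: 30 days (November has 30).
Dec 30, 1982 → Jan 1, 1983: 2 days.
Total: 93 days.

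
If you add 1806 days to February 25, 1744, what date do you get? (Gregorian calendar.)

February 4, 1749

+366 (one year; includes Feb 29, 1744) → Feb 25, 1745 (1440 left).
+365 (one year) → Feb 25, 1746 (1075 left).
+365 (one year) → Feb 25, 1747 (710 left).
+365 (one year) → Feb 25, 1748 (345 left).
Feb has 29 days: +5 → Mar 1, 1748 (340 left).
Mar has 31 days: +31 → Apr 1, 1748 (309 left).
Apr has 30 days: +30 → May 1, 1748 (279 left).
May has 31 days: +31 → Jun 1, 1748 (248 left).
Jun has 30 days: +30 → Jul 1, 1748 (218 left).
Jul has 31 days: +31 → Aug 1, 1748 (187 left).
Aug has 31 days: +31 → Sep 1, 1748 (156 left).
Sep has 30 days: +30 → Oct 1, 1748 (126 left).
Oct has 31 days: +31 → Nov 1, 1748 (95 left).
Nov has 30 days: +30 → Dec 1, 1748 (65 left).
Dec has 31 days: +31 → Jan 1, 1749 (34 left).
Jan has 31 days: +31 → Feb 1, 1749 (3 left).
+3 → Feb 4, 1749.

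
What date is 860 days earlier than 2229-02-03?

September 27, 2226

−366 (one year; includes Feb 29, 2228) → Feb 3, 2228 (494 left).
−365 (one year) → Feb 3, 2227 (129 left).
−3 → Jan 31, 2227 (end of Jan, 31 days; 126 left).
−31 → Dec 31, 2226 (end of Dec, 31 days; 95 left).
−31 → Nov 30, 2226 (end of Nov, 30 days; 64 left).
−30 → Oct 31, 2226 (end of Oct, 31 days; 34 left).
−31 → Sep 30, 2226 (end of Sep, 30 days; 3 left).
−3 → Sep 27, 2226.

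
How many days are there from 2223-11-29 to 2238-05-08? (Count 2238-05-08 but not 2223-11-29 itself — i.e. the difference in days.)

Nov 29, 2223 → Nov 29, 2224: 366 days (Feb 29, 2224 is in that span).
Nov 29, 2224 → Nov 29, 2225: 365 days.
Nov 29, 2225 → Nov 29, 2226: 365 days.
Nov 29, 2226 → Nov 29, 2227: 365 days.
Nov 29, 2227 → Nov 29, 2228: 366 days (Feb 29, 2228 is in that span).
Nov 29, 2228 → Nov 29, 2229: 365 days.
Nov 29, 2229 → Nov 29, 2230: 365 days.
Nov 29, 2230 → Nov 29, 2231: 365 days.
Nov 29, 2231 → Nov 29, 2232: 366 days (Feb 29, 2232 is in that span).
Nov 29, 2232 → Nov 29, 2233: 365 days.
Nov 29, 2233 → Nov 29, 2234: 365 days.
Nov 29, 2234 → Nov 29, 2235: 365 days.
Nov 29, 2235 → Nov 29, 2236: 366 days (Feb 29, 2236 is in that span).
Nov 29, 2236 → Nov 29, 2237: 365 days.
Nov 29, 2237 → Dec 29, 2237: 30 days (November has 30).
Dec 29, 2237 → Jan 29, 2238: 31 days (December has 31).
Jan 29, 2238 → Feb 28, 2238: 30 days (January has 31).
Feb 28, 2238 → Mar 28, 2238: 28 days (February has 28).
Mar 28, 2238 → Apr 28, 2238: 31 days (March has 31).
Apr 28, 2238 → May 8, 2238: 10 days.
Total: 5274 days.

5274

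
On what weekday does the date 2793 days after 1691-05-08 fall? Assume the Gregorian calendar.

May 8, 1691 is a Tuesday.
2793 mod 7 = 0, so 2793 days after a Tuesday is Tuesday + 0 = Tuesday.

Tuesday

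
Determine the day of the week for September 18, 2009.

January 1, 2009 is a Thursday.
Jan 1, 2009 → Feb 1, 2009: 31 days (January has 31).
Feb 1, 2009 → Mar 1, 2009: 28 days (February has 28).
Mar 1, 2009 → Apr 1, 2009: 31 days (March has 31).
Apr 1, 2009 → May 1, 2009: 30 days (April has 30).
May 1, 2009 → Jun 1, 2009: 31 days (May has 31).
Jun 1, 2009 → Jul 1, 2009: 30 days (June has 30).
Jul 1, 2009 → Aug 1, 2009: 31 days (July has 31).
Aug 1, 2009 → Sep 1, 2009: 31 days (August has 31).
Sep 1, 2009 → Sep 18, 2009: 17 days.
Total: 260 days.
260 mod 7 = 1, so Thursday + 1 = Friday.

Friday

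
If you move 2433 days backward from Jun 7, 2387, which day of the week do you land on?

First find the weekday of Jun 7, 2387. Doomsday rule: the anchor day for the 2300s is Wednesday. For year 87: 87÷12 = 7 r 3, and 3÷4 = 0, so 7+3+0 = 10.
Wednesday + 10 ≡ Saturday — that's 2387's doomsday.
In June the doomsday date is Jun 6.
Jun 7 is 1 day after Jun 6; 1 mod 7 = 1, so Saturday + 1 = Sunday.
2433 mod 7 = 4, so 2433 days before a Sunday is Sunday − 4 = Wednesday.

Wednesday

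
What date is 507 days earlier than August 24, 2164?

April 5, 2163

−366 (one year; includes Feb 29, 2164) → Aug 24, 2163 (141 left).
−24 → Jul 31, 2163 (end of Jul, 31 days; 117 left).
−31 → Jun 30, 2163 (end of Jun, 30 days; 86 left).
−30 → May 31, 2163 (end of May, 31 days; 56 left).
−31 → Apr 30, 2163 (end of Apr, 30 days; 25 left).
−25 → Apr 5, 2163.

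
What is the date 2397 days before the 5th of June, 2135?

−365 (one year) → Jun 5, 2134 (2032 left).
−365 (one year) → Jun 5, 2133 (1667 left).
−365 (one year) → Jun 5, 2132 (1302 left).
−366 (one year; includes Feb 29, 2132) → Jun 5, 2131 (936 left).
−365 (one year) → Jun 5, 2130 (571 left).
−365 (one year) → Jun 5, 2129 (206 left).
−5 → May 31, 2129 (end of May, 31 days; 201 left).
−31 → Apr 30, 2129 (end of Apr, 30 days; 170 left).
−30 → Mar 31, 2129 (end of Mar, 31 days; 140 left).
−31 → Feb 28, 2129 (end of Feb, 28 days; 109 left).
−28 → Jan 31, 2129 (end of Jan, 31 days; 81 left).
−31 → Dec 31, 2128 (end of Dec, 31 days; 50 left).
−31 → Nov 30, 2128 (end of Nov, 30 days; 19 left).
−19 → Nov 11, 2128.

November 11, 2128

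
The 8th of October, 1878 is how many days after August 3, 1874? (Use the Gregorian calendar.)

Aug 3, 1874 → Aug 3, 1875: 365 days.
Aug 3, 1875 → Aug 3, 1876: 366 days (Feb 29, 1876 is in that span).
Aug 3, 1876 → Aug 3, 1877: 365 days.
Aug 3, 1877 → Aug 3, 1878: 365 days.
Aug 3, 1878 → Sep 3, 1878: 31 days (August has 31).
Sep 3, 1878 → Oct 3, 1878: 30 days (September has 30).
Oct 3, 1878 → Oct 8, 1878: 5 days.
Total: 1527 days.

1527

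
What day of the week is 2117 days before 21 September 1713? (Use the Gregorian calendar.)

Monday

First find the weekday of Sep 21, 1713. Doomsday rule: the anchor day for the 1700s is Sunday. For year 13: 13÷12 = 1 r 1, and 1÷4 = 0, so 1+1+0 = 2.
Sunday + 2 ≡ Tuesday — that's 1713's doomsday.
In September the doomsday date is Sep 5.
Sep 21 is 16 days after Sep 5; 16 mod 7 = 2, so Tuesday + 2 = Thursday.
2117 mod 7 = 3, so 2117 days before a Thursday is Thursday − 3 = Monday.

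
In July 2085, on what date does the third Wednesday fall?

July 1, 2085 is a Sunday.
The first Wednesday is therefore July 4 (3 days later).
The third Wednesday is 4 + 2×7 = July 18.

July 18, 2085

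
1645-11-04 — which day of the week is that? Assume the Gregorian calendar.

Doomsday rule: the anchor day for the 1600s is Tuesday. For year 45: 45÷12 = 3 r 9, and 9÷4 = 2, so 3+9+2 = 14.
Tuesday + 14 ≡ Tuesday — that's 1645's doomsday.
In November the doomsday date is Nov 7.
Nov 4 is 3 days before Nov 7; 3 mod 7 = 3, so Tuesday − 3 = Saturday.

Saturday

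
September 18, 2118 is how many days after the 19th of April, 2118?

Apr 19, 2118 → May 19, 2118: 30 days (April has 30).
May 19, 2118 → Jun 19, 2118: 31 days (May has 31).
Jun 19, 2118 → Jul 19, 2118: 30 days (June has 30).
Jul 19, 2118 → Aug 19, 2118: 31 days (July has 31).
Aug 19, 2118 → Sep 18, 2118: 30 days.
Total: 152 days.

152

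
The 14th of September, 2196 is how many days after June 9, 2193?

1193

Jun 9, 2193 → Jun 9, 2194: 365 days.
Jun 9, 2194 → Jun 9, 2195: 365 days.
Jun 9, 2195 → Jun 9, 2196: 366 days (Feb 29, 2196 is in that span).
Jun 9, 2196 → Jul 9, 2196: 30 days (June has 30).
Jul 9, 2196 → Aug 9, 2196: 31 days (July has 31).
Aug 9, 2196 → Sep 9, 2196: 31 days (August has 31).
Sep 9, 2196 → Sep 14, 2196: 5 days.
Total: 1193 days.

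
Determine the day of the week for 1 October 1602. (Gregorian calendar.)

Tuesday

Doomsday rule: the anchor day for the 1600s is Tuesday. For year 02: 2÷12 = 0 r 2, and 2÷4 = 0, so 0+2+0 = 2.
Tuesday + 2 ≡ Thursday — that's 1602's doomsday.
In October the doomsday date is Oct 10.
Oct 1 is 9 days before Oct 10; 9 mod 7 = 2, so Thursday − 2 = Tuesday.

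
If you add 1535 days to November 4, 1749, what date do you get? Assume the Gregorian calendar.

+365 (one year) → Nov 4, 1750 (1170 left).
+365 (one year) → Nov 4, 1751 (805 left).
+366 (one year; includes Feb 29, 1752) → Nov 4, 1752 (439 left).
+365 (one year) → Nov 4, 1753 (74 left).
Nov has 30 days: +27 → Dec 1, 1753 (47 left).
Dec has 31 days: +31 → Jan 1, 1754 (16 left).
+16 → Jan 17, 1754.

January 17, 1754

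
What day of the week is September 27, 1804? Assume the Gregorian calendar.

Thursday

Doomsday rule: the anchor day for the 1800s is Friday. For year 04: 4÷12 = 0 r 4, and 4÷4 = 1, so 0+4+1 = 5.
Friday + 5 ≡ Wednesday — that's 1804's doomsday.
In September the doomsday date is Sep 5.
Sep 27 is 22 days after Sep 5; 22 mod 7 = 1, so Wednesday + 1 = Thursday.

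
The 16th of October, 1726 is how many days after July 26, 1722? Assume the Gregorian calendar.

Jul 26, 1722 → Jul 26, 1723: 365 days.
Jul 26, 1723 → Jul 26, 1724: 366 days (Feb 29, 1724 is in that span).
Jul 26, 1724 → Jul 26, 1725: 365 days.
Jul 26, 1725 → Jul 26, 1726: 365 days.
Jul 26, 1726 → Aug 26, 1726: 31 days (July has 31).
Aug 26, 1726 → Sep 26, 1726: 31 days (August has 31).
Sep 26, 1726 → Oct 16, 1726: 20 days.
Total: 1543 days.

1543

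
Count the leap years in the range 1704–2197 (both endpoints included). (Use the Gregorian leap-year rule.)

Multiples of 4 in [1704,2197]: 124.
Of those, multiples of 100: 4 (not leap unless ÷400).
Multiples of 400: 1.
Leap years = 124 − 4 + 1 = 121.

121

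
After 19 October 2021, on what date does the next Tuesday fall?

October 26, 2021

Oct 19, 2021 is a Tuesday.
From Tuesday to the next Tuesday is 7 days.
Oct 19, 2021 + 7 = Oct 26, 2021.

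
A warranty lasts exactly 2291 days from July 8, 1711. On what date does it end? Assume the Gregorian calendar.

October 15, 1717

+366 (one year; includes Feb 29, 1712) → Jul 8, 1712 (1925 left).
+365 (one year) → Jul 8, 1713 (1560 left).
+365 (one year) → Jul 8, 1714 (1195 left).
+365 (one year) → Jul 8, 1715 (830 left).
+366 (one year; includes Feb 29, 1716) → Jul 8, 1716 (464 left).
+365 (one year) → Jul 8, 1717 (99 left).
Jul has 31 days: +24 → Aug 1, 1717 (75 left).
Aug has 31 days: +31 → Sep 1, 1717 (44 left).
Sep has 30 days: +30 → Oct 1, 1717 (14 left).
+14 → Oct 15, 1717.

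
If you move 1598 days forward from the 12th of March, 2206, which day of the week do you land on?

Friday

First find the weekday of Mar 12, 2206. Doomsday rule: the anchor day for the 2200s is Friday. For year 06: 6÷12 = 0 r 6, and 6÷4 = 1, so 0+6+1 = 7.
Friday + 7 ≡ Friday — that's 2206's doomsday.
In March the doomsday date is Mar 14.
Mar 12 is 2 days before Mar 14; 2 mod 7 = 2, so Friday − 2 = Wednesday.
1598 mod 7 = 2, so 1598 days after a Wednesday is Wednesday + 2 = Friday.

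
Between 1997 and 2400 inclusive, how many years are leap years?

Multiples of 4 in [1997,2400]: 101.
Of those, multiples of 100: 5 (not leap unless ÷400).
Multiples of 400: 2.
Leap years = 101 − 5 + 2 = 98.

98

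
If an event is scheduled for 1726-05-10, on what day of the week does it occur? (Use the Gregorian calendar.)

Doomsday rule: the anchor day for the 1700s is Sunday. For year 26: 26÷12 = 2 r 2, and 2÷4 = 0, so 2+2+0 = 4.
Sunday + 4 ≡ Thursday — that's 1726's doomsday.
In May the doomsday date is May 9.
May 10 is 1 day after May 9; 1 mod 7 = 1, so Thursday + 1 = Friday.

Friday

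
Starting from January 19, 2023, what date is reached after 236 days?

September 12, 2023

Jan has 31 days: +13 → Feb 1, 2023 (223 left).
Feb has 28 days: +28 → Mar 1, 2023 (195 left).
Mar has 31 days: +31 → Apr 1, 2023 (164 left).
Apr has 30 days: +30 → May 1, 2023 (134 left).
May has 31 days: +31 → Jun 1, 2023 (103 left).
Jun has 30 days: +30 → Jul 1, 2023 (73 left).
Jul has 31 days: +31 → Aug 1, 2023 (42 left).
Aug has 31 days: +31 → Sep 1, 2023 (11 left).
+11 → Sep 12, 2023.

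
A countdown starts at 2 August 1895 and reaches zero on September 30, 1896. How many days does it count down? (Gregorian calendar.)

Aug 2, 1895 → Aug 2, 1896: 366 days (Feb 29, 1896 is in that span).
Aug 2, 1896 → Sep 2, 1896: 31 days (August has 31).
Sep 2, 1896 → Sep 30, 1896: 28 days.
Total: 425 days.

425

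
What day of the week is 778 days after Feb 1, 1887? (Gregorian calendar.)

Wednesday

First find the weekday of Feb 1, 1887. Doomsday rule: the anchor day for the 1800s is Friday. For year 87: 87÷12 = 7 r 3, and 3÷4 = 0, so 7+3+0 = 10.
Friday + 10 ≡ Monday — that's 1887's doomsday.
In February the doomsday date is Feb 28 (1887 is not a leap year).
Feb 1 is 27 days before Feb 28; 27 mod 7 = 6, so Monday − 6 = Tuesday.
778 mod 7 = 1, so 778 days after a Tuesday is Tuesday + 1 = Wednesday.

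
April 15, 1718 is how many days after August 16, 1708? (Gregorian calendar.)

3529

Aug 16, 1708 → Aug 16, 1709: 365 days.
Aug 16, 1709 → Aug 16, 1710: 365 days.
Aug 16, 1710 → Aug 16, 1711: 365 days.
Aug 16, 1711 → Aug 16, 1712: 366 days (Feb 29, 1712 is in that span).
Aug 16, 1712 → Aug 16, 1713: 365 days.
Aug 16, 1713 → Aug 16, 1714: 365 days.
Aug 16, 1714 → Aug 16, 1715: 365 days.
Aug 16, 1715 → Aug 16, 1716: 366 days (Feb 29, 1716 is in that span).
Aug 16, 1716 → Aug 16, 1717: 365 days.
Aug 16, 1717 → Sep 16, 1717: 31 days (August has 31).
Sep 16, 1717 → Oct 16, 1717: 30 days (September has 30).
Oct 16, 1717 → Nov 16, 1717: 31 days (October has 31).
Nov 16, 1717 → Dec 16, 1717: 30 days (November has 30).
Dec 16, 1717 → Jan 16, 1718: 31 days (December has 31).
Jan 16, 1718 → Feb 16, 1718: 31 days (January has 31).
Feb 16, 1718 → Mar 16, 1718: 28 days (February has 28).
Mar 16, 1718 → Apr 15, 1718: 30 days.
Total: 3529 days.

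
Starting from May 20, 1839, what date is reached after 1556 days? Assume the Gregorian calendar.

August 23, 1843

+366 (one year; includes Feb 29, 1840) → May 20, 1840 (1190 left).
+365 (one year) → May 20, 1841 (825 left).
+365 (one year) → May 20, 1842 (460 left).
+365 (one year) → May 20, 1843 (95 left).
May has 31 days: +12 → Jun 1, 1843 (83 left).
Jun has 30 days: +30 → Jul 1, 1843 (53 left).
Jul has 31 days: +31 → Aug 1, 1843 (22 left).
+22 → Aug 23, 1843.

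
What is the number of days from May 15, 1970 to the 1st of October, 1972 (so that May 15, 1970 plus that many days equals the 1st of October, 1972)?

May 15, 1970 → May 15, 1971: 365 days.
May 15, 1971 → May 15, 1972: 366 days (Feb 29, 1972 is in that span).
May 15, 1972 → Jun 15, 1972: 31 days (May has 31).
Jun 15, 1972 → Jul 15, 1972: 30 days (June has 30).
Jul 15, 1972 → Aug 15, 1972: 31 days (July has 31).
Aug 15, 1972 → Sep 15, 1972: 31 days (August has 31).
Sep 15, 1972 → Oct 1, 1972: 16 days.
Total: 870 days.

870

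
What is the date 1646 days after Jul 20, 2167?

+366 (one year; includes Feb 29, 2168) → Jul 20, 2168 (1280 left).
+365 (one year) → Jul 20, 2169 (915 left).
+365 (one year) → Jul 20, 2170 (550 left).
+365 (one year) → Jul 20, 2171 (185 left).
Jul has 31 days: +12 → Aug 1, 2171 (173 left).
Aug has 31 days: +31 → Sep 1, 2171 (142 left).
Sep has 30 days: +30 → Oct 1, 2171 (112 left).
Oct has 31 days: +31 → Nov 1, 2171 (81 left).
Nov has 30 days: +30 → Dec 1, 2171 (51 left).
Dec has 31 days: +31 → Jan 1, 2172 (20 left).
+20 → Jan 21, 2172.

January 21, 2172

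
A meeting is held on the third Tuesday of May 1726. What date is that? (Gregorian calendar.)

May 1, 1726 is a Wednesday.
The first Tuesday is therefore May 7 (6 days later).
The third Tuesday is 7 + 2×7 = May 21.

May 21, 1726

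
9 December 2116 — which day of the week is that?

Doomsday rule: the anchor day for the 2100s is Sunday. For year 16: 16÷12 = 1 r 4, and 4÷4 = 1, so 1+4+1 = 6.
Sunday + 6 ≡ Saturday — that's 2116's doomsday.
In December the doomsday date is Dec 12.
Dec 9 is 3 days before Dec 12; 3 mod 7 = 3, so Saturday − 3 = Wednesday.

Wednesday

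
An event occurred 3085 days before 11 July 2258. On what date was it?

January 29, 2250

−365 (one year) → Jul 11, 2257 (2720 left).
−365 (one year) → Jul 11, 2256 (2355 left).
−366 (one year; includes Feb 29, 2256) → Jul 11, 2255 (1989 left).
−365 (one year) → Jul 11, 2254 (1624 left).
−365 (one year) → Jul 11, 2253 (1259 left).
−365 (one year) → Jul 11, 2252 (894 left).
−366 (one year; includes Feb 29, 2252) → Jul 11, 2251 (528 left).
−365 (one year) → Jul 11, 2250 (163 left).
−11 → Jun 30, 2250 (end of Jun, 30 days; 152 left).
−30 → May 31, 2250 (end of May, 31 days; 122 left).
−31 → Apr 30, 2250 (end of Apr, 30 days; 91 left).
−30 → Mar 31, 2250 (end of Mar, 31 days; 61 left).
−31 → Feb 28, 2250 (end of Feb, 28 days; 30 left).
−28 → Jan 31, 2250 (end of Jan, 31 days; 2 left).
−2 → Jan 29, 2250.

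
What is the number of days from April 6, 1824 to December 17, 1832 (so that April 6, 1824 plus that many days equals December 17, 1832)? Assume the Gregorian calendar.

Apr 6, 1824 → Apr 6, 1825: 365 days.
Apr 6, 1825 → Apr 6, 1826: 365 days.
Apr 6, 1826 → Apr 6, 1827: 365 days.
Apr 6, 1827 → Apr 6, 1828: 366 days (Feb 29, 1828 is in that span).
Apr 6, 1828 → Apr 6, 1829: 365 days.
Apr 6, 1829 → Apr 6, 1830: 365 days.
Apr 6, 1830 → Apr 6, 1831: 365 days.
Apr 6, 1831 → Apr 6, 1832: 366 days (Feb 29, 1832 is in that span).
Apr 6, 1832 → May 6, 1832: 30 days (April has 30).
May 6, 1832 → Jun 6, 1832: 31 days (May has 31).
Jun 6, 1832 → Jul 6, 1832: 30 days (June has 30).
Jul 6, 1832 → Aug 6, 1832: 31 days (July has 31).
Aug 6, 1832 → Sep 6, 1832: 31 days (August has 31).
Sep 6, 1832 → Oct 6, 1832: 30 days (September has 30).
Oct 6, 1832 → Nov 6, 1832: 31 days (October has 31).
Nov 6, 1832 → Dec 6, 1832: 30 days (November has 30).
Dec 6, 1832 → Dec 17, 1832: 11 days.
Total: 3177 days.

3177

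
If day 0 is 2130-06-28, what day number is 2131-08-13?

411

Jun 28, 2130 → Jun 28, 2131: 365 days.
Jun 28, 2131 → Jul 28, 2131: 30 days (June has 30).
Jul 28, 2131 → Aug 13, 2131: 16 days.
Total: 411 days.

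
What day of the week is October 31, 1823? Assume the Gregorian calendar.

Doomsday rule: the anchor day for the 1800s is Friday. For year 23: 23÷12 = 1 r 11, and 11÷4 = 2, so 1+11+2 = 14.
Friday + 14 ≡ Friday — that's 1823's doomsday.
In October the doomsday date is Oct 10.
Oct 31 is 21 days after Oct 10; 21 mod 7 = 0, so Friday + 0 = Friday.

Friday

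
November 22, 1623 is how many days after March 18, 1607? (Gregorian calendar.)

Mar 18, 1607 → Mar 18, 1608: 366 days (Feb 29, 1608 is in that span).
Mar 18, 1608 → Mar 18, 1609: 365 days.
Mar 18, 1609 → Mar 18, 1610: 365 days.
Mar 18, 1610 → Mar 18, 1611: 365 days.
Mar 18, 1611 → Mar 18, 1612: 366 days (Feb 29, 1612 is in that span).
Mar 18, 1612 → Mar 18, 1613: 365 days.
Mar 18, 1613 → Mar 18, 1614: 365 days.
Mar 18, 1614 → Mar 18, 1615: 365 days.
Mar 18, 1615 → Mar 18, 1616: 366 days (Feb 29, 1616 is in that span).
Mar 18, 1616 → Mar 18, 1617: 365 days.
Mar 18, 1617 → Mar 18, 1618: 365 days.
Mar 18, 1618 → Mar 18, 1619: 365 days.
Mar 18, 1619 → Mar 18, 1620: 366 days (Feb 29, 1620 is in that span).
Mar 18, 1620 → Mar 18, 1621: 365 days.
Mar 18, 1621 → Mar 18, 1622: 365 days.
Mar 18, 1622 → Mar 18, 1623: 365 days.
Mar 18, 1623 → Apr 18, 1623: 31 days (March has 31).
Apr 18, 1623 → May 18, 1623: 30 days (April has 30).
May 18, 1623 → Jun 18, 1623: 31 days (May has 31).
Jun 18, 1623 → Jul 18, 1623: 30 days (June has 30).
Jul 18, 1623 → Aug 18, 1623: 31 days (July has 31).
Aug 18, 1623 → Sep 18, 1623: 31 days (August has 31).
Sep 18, 1623 → Oct 18, 1623: 30 days (September has 30).
Oct 18, 1623 → Nov 18, 1623: 31 days (October has 31).
Nov 18, 1623 → Nov 22, 1623: 4 days.
Total: 6093 days.

6093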